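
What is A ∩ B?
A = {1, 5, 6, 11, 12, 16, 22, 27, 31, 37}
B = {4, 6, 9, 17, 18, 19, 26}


Set A = {1, 5, 6, 11, 12, 16, 22, 27, 31, 37}
Set B = {4, 6, 9, 17, 18, 19, 26}
A ∩ B includes only elements in both sets.
Check each element of A against B:
1 ✗, 5 ✗, 6 ✓, 11 ✗, 12 ✗, 16 ✗, 22 ✗, 27 ✗, 31 ✗, 37 ✗
A ∩ B = {6}

{6}


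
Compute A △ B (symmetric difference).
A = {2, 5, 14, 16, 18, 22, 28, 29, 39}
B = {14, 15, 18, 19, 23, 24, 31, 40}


Set A = {2, 5, 14, 16, 18, 22, 28, 29, 39}
Set B = {14, 15, 18, 19, 23, 24, 31, 40}
A △ B = (A \ B) ∪ (B \ A)
Elements in A but not B: {2, 5, 16, 22, 28, 29, 39}
Elements in B but not A: {15, 19, 23, 24, 31, 40}
A △ B = {2, 5, 15, 16, 19, 22, 23, 24, 28, 29, 31, 39, 40}

{2, 5, 15, 16, 19, 22, 23, 24, 28, 29, 31, 39, 40}


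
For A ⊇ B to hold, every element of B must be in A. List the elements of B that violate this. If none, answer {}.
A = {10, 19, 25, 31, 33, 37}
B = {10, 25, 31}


Set A = {10, 19, 25, 31, 33, 37}
Set B = {10, 25, 31}
Check each element of B against A:
10 ∈ A, 25 ∈ A, 31 ∈ A
Elements of B not in A: {}

{}


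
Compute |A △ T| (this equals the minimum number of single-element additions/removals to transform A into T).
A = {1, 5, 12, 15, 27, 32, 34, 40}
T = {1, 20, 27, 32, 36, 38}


Set A = {1, 5, 12, 15, 27, 32, 34, 40}
Set T = {1, 20, 27, 32, 36, 38}
Elements to remove from A (in A, not in T): {5, 12, 15, 34, 40} → 5 removals
Elements to add to A (in T, not in A): {20, 36, 38} → 3 additions
Total edits = 5 + 3 = 8

8


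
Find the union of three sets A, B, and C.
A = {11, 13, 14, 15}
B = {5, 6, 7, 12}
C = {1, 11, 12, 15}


Set A = {11, 13, 14, 15}
Set B = {5, 6, 7, 12}
Set C = {1, 11, 12, 15}
First, A ∪ B = {5, 6, 7, 11, 12, 13, 14, 15}
Then, (A ∪ B) ∪ C = {1, 5, 6, 7, 11, 12, 13, 14, 15}

{1, 5, 6, 7, 11, 12, 13, 14, 15}


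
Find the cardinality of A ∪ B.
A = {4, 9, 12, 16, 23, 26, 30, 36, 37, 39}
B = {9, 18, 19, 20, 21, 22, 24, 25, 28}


Set A = {4, 9, 12, 16, 23, 26, 30, 36, 37, 39}, |A| = 10
Set B = {9, 18, 19, 20, 21, 22, 24, 25, 28}, |B| = 9
A ∩ B = {9}, |A ∩ B| = 1
|A ∪ B| = |A| + |B| - |A ∩ B| = 10 + 9 - 1 = 18

18


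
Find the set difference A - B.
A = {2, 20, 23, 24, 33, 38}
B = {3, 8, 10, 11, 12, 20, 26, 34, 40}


Set A = {2, 20, 23, 24, 33, 38}
Set B = {3, 8, 10, 11, 12, 20, 26, 34, 40}
A \ B includes elements in A that are not in B.
Check each element of A:
2 (not in B, keep), 20 (in B, remove), 23 (not in B, keep), 24 (not in B, keep), 33 (not in B, keep), 38 (not in B, keep)
A \ B = {2, 23, 24, 33, 38}

{2, 23, 24, 33, 38}


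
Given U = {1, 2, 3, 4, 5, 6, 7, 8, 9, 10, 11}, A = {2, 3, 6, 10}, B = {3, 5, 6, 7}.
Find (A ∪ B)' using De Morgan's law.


U = {1, 2, 3, 4, 5, 6, 7, 8, 9, 10, 11}
A = {2, 3, 6, 10}, B = {3, 5, 6, 7}
A ∪ B = {2, 3, 5, 6, 7, 10}
(A ∪ B)' = U \ (A ∪ B) = {1, 4, 8, 9, 11}
Verification via A' ∩ B': A' = {1, 4, 5, 7, 8, 9, 11}, B' = {1, 2, 4, 8, 9, 10, 11}
A' ∩ B' = {1, 4, 8, 9, 11} ✓

{1, 4, 8, 9, 11}


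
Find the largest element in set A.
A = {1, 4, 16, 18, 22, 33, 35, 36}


Set A = {1, 4, 16, 18, 22, 33, 35, 36}
Elements in ascending order: 1, 4, 16, 18, 22, 33, 35, 36
The largest element is 36.

36


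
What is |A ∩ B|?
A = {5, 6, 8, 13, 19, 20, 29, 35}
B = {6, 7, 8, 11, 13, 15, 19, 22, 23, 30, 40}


Set A = {5, 6, 8, 13, 19, 20, 29, 35}
Set B = {6, 7, 8, 11, 13, 15, 19, 22, 23, 30, 40}
A ∩ B = {6, 8, 13, 19}
|A ∩ B| = 4

4


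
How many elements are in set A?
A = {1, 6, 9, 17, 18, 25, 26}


Set A = {1, 6, 9, 17, 18, 25, 26}
Listing elements: 1, 6, 9, 17, 18, 25, 26
Counting: 7 elements
|A| = 7

7


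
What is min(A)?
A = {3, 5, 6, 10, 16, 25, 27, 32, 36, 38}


Set A = {3, 5, 6, 10, 16, 25, 27, 32, 36, 38}
Elements in ascending order: 3, 5, 6, 10, 16, 25, 27, 32, 36, 38
The smallest element is 3.

3


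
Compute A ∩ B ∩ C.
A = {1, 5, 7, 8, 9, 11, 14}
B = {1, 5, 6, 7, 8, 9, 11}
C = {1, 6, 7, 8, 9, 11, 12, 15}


Set A = {1, 5, 7, 8, 9, 11, 14}
Set B = {1, 5, 6, 7, 8, 9, 11}
Set C = {1, 6, 7, 8, 9, 11, 12, 15}
First, A ∩ B = {1, 5, 7, 8, 9, 11}
Then, (A ∩ B) ∩ C = {1, 7, 8, 9, 11}

{1, 7, 8, 9, 11}


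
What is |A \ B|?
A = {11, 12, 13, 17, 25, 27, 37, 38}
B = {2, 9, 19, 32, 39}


Set A = {11, 12, 13, 17, 25, 27, 37, 38}
Set B = {2, 9, 19, 32, 39}
A \ B = {11, 12, 13, 17, 25, 27, 37, 38}
|A \ B| = 8

8


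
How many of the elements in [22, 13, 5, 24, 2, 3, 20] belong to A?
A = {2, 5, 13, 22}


Set A = {2, 5, 13, 22}
Candidates: [22, 13, 5, 24, 2, 3, 20]
Check each candidate:
22 ∈ A, 13 ∈ A, 5 ∈ A, 24 ∉ A, 2 ∈ A, 3 ∉ A, 20 ∉ A
Count of candidates in A: 4

4


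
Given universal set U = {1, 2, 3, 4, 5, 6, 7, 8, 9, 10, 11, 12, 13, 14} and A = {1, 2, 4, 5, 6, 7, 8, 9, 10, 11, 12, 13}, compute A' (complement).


Universal set U = {1, 2, 3, 4, 5, 6, 7, 8, 9, 10, 11, 12, 13, 14}
Set A = {1, 2, 4, 5, 6, 7, 8, 9, 10, 11, 12, 13}
A' = U \ A = elements in U but not in A
Checking each element of U:
1 (in A, exclude), 2 (in A, exclude), 3 (not in A, include), 4 (in A, exclude), 5 (in A, exclude), 6 (in A, exclude), 7 (in A, exclude), 8 (in A, exclude), 9 (in A, exclude), 10 (in A, exclude), 11 (in A, exclude), 12 (in A, exclude), 13 (in A, exclude), 14 (not in A, include)
A' = {3, 14}

{3, 14}


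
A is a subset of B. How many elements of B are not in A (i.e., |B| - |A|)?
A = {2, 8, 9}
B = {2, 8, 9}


Set A = {2, 8, 9}, |A| = 3
Set B = {2, 8, 9}, |B| = 3
Since A ⊆ B: B \ A = {}
|B| - |A| = 3 - 3 = 0

0


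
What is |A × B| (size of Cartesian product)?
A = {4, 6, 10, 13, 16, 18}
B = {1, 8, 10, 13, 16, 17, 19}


Set A = {4, 6, 10, 13, 16, 18} has 6 elements.
Set B = {1, 8, 10, 13, 16, 17, 19} has 7 elements.
|A × B| = |A| × |B| = 6 × 7 = 42

42


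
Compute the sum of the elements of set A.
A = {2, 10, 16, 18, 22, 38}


Set A = {2, 10, 16, 18, 22, 38}
Sum = 2 + 10 + 16 + 18 + 22 + 38 = 106

106


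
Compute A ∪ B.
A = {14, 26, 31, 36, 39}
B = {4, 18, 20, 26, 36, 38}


Set A = {14, 26, 31, 36, 39}
Set B = {4, 18, 20, 26, 36, 38}
A ∪ B includes all elements in either set.
Elements from A: {14, 26, 31, 36, 39}
Elements from B not already included: {4, 18, 20, 38}
A ∪ B = {4, 14, 18, 20, 26, 31, 36, 38, 39}

{4, 14, 18, 20, 26, 31, 36, 38, 39}


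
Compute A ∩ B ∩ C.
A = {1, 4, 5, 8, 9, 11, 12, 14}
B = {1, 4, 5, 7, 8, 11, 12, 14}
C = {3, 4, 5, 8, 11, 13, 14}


Set A = {1, 4, 5, 8, 9, 11, 12, 14}
Set B = {1, 4, 5, 7, 8, 11, 12, 14}
Set C = {3, 4, 5, 8, 11, 13, 14}
First, A ∩ B = {1, 4, 5, 8, 11, 12, 14}
Then, (A ∩ B) ∩ C = {4, 5, 8, 11, 14}

{4, 5, 8, 11, 14}


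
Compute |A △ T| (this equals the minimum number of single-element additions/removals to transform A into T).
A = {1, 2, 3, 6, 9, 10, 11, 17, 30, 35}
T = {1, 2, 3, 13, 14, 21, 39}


Set A = {1, 2, 3, 6, 9, 10, 11, 17, 30, 35}
Set T = {1, 2, 3, 13, 14, 21, 39}
Elements to remove from A (in A, not in T): {6, 9, 10, 11, 17, 30, 35} → 7 removals
Elements to add to A (in T, not in A): {13, 14, 21, 39} → 4 additions
Total edits = 7 + 4 = 11

11


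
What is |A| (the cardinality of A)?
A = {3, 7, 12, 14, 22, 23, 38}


Set A = {3, 7, 12, 14, 22, 23, 38}
Listing elements: 3, 7, 12, 14, 22, 23, 38
Counting: 7 elements
|A| = 7

7


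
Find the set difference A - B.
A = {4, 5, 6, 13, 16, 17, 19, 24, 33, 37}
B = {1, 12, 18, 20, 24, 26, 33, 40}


Set A = {4, 5, 6, 13, 16, 17, 19, 24, 33, 37}
Set B = {1, 12, 18, 20, 24, 26, 33, 40}
A \ B includes elements in A that are not in B.
Check each element of A:
4 (not in B, keep), 5 (not in B, keep), 6 (not in B, keep), 13 (not in B, keep), 16 (not in B, keep), 17 (not in B, keep), 19 (not in B, keep), 24 (in B, remove), 33 (in B, remove), 37 (not in B, keep)
A \ B = {4, 5, 6, 13, 16, 17, 19, 37}

{4, 5, 6, 13, 16, 17, 19, 37}


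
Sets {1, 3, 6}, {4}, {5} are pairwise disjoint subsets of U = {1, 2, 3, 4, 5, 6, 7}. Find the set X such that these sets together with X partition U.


U = {1, 2, 3, 4, 5, 6, 7}
Shown blocks: {1, 3, 6}, {4}, {5}
A partition's blocks are pairwise disjoint and cover U, so the missing block = U \ (union of shown blocks).
Union of shown blocks: {1, 3, 4, 5, 6}
Missing block = U \ (union) = {2, 7}

{2, 7}


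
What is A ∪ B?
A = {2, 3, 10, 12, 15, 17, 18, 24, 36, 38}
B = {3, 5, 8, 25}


Set A = {2, 3, 10, 12, 15, 17, 18, 24, 36, 38}
Set B = {3, 5, 8, 25}
A ∪ B includes all elements in either set.
Elements from A: {2, 3, 10, 12, 15, 17, 18, 24, 36, 38}
Elements from B not already included: {5, 8, 25}
A ∪ B = {2, 3, 5, 8, 10, 12, 15, 17, 18, 24, 25, 36, 38}

{2, 3, 5, 8, 10, 12, 15, 17, 18, 24, 25, 36, 38}


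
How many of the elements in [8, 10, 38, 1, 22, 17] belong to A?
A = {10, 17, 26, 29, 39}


Set A = {10, 17, 26, 29, 39}
Candidates: [8, 10, 38, 1, 22, 17]
Check each candidate:
8 ∉ A, 10 ∈ A, 38 ∉ A, 1 ∉ A, 22 ∉ A, 17 ∈ A
Count of candidates in A: 2

2


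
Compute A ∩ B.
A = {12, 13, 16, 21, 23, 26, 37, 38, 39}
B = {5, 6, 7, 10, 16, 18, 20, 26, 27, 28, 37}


Set A = {12, 13, 16, 21, 23, 26, 37, 38, 39}
Set B = {5, 6, 7, 10, 16, 18, 20, 26, 27, 28, 37}
A ∩ B includes only elements in both sets.
Check each element of A against B:
12 ✗, 13 ✗, 16 ✓, 21 ✗, 23 ✗, 26 ✓, 37 ✓, 38 ✗, 39 ✗
A ∩ B = {16, 26, 37}

{16, 26, 37}


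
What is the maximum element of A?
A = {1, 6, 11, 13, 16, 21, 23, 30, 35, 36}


Set A = {1, 6, 11, 13, 16, 21, 23, 30, 35, 36}
Elements in ascending order: 1, 6, 11, 13, 16, 21, 23, 30, 35, 36
The largest element is 36.

36


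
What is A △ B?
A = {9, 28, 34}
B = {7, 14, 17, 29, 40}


Set A = {9, 28, 34}
Set B = {7, 14, 17, 29, 40}
A △ B = (A \ B) ∪ (B \ A)
Elements in A but not B: {9, 28, 34}
Elements in B but not A: {7, 14, 17, 29, 40}
A △ B = {7, 9, 14, 17, 28, 29, 34, 40}

{7, 9, 14, 17, 28, 29, 34, 40}


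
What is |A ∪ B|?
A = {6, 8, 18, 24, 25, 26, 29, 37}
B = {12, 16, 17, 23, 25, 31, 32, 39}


Set A = {6, 8, 18, 24, 25, 26, 29, 37}, |A| = 8
Set B = {12, 16, 17, 23, 25, 31, 32, 39}, |B| = 8
A ∩ B = {25}, |A ∩ B| = 1
|A ∪ B| = |A| + |B| - |A ∩ B| = 8 + 8 - 1 = 15

15


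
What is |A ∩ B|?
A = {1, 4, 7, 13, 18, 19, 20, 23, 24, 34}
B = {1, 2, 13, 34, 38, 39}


Set A = {1, 4, 7, 13, 18, 19, 20, 23, 24, 34}
Set B = {1, 2, 13, 34, 38, 39}
A ∩ B = {1, 13, 34}
|A ∩ B| = 3

3


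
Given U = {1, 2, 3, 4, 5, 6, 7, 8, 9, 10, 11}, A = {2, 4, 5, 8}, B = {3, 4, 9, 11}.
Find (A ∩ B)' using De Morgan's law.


U = {1, 2, 3, 4, 5, 6, 7, 8, 9, 10, 11}
A = {2, 4, 5, 8}, B = {3, 4, 9, 11}
A ∩ B = {4}
(A ∩ B)' = U \ (A ∩ B) = {1, 2, 3, 5, 6, 7, 8, 9, 10, 11}
Verification via A' ∪ B': A' = {1, 3, 6, 7, 9, 10, 11}, B' = {1, 2, 5, 6, 7, 8, 10}
A' ∪ B' = {1, 2, 3, 5, 6, 7, 8, 9, 10, 11} ✓

{1, 2, 3, 5, 6, 7, 8, 9, 10, 11}


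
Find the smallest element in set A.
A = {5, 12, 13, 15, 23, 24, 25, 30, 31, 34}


Set A = {5, 12, 13, 15, 23, 24, 25, 30, 31, 34}
Elements in ascending order: 5, 12, 13, 15, 23, 24, 25, 30, 31, 34
The smallest element is 5.

5


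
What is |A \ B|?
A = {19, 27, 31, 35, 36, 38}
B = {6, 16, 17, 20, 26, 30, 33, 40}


Set A = {19, 27, 31, 35, 36, 38}
Set B = {6, 16, 17, 20, 26, 30, 33, 40}
A \ B = {19, 27, 31, 35, 36, 38}
|A \ B| = 6

6


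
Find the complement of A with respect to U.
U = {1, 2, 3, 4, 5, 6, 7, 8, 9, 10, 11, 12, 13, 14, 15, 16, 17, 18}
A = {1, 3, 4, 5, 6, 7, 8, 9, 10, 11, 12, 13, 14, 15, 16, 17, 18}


Universal set U = {1, 2, 3, 4, 5, 6, 7, 8, 9, 10, 11, 12, 13, 14, 15, 16, 17, 18}
Set A = {1, 3, 4, 5, 6, 7, 8, 9, 10, 11, 12, 13, 14, 15, 16, 17, 18}
A' = U \ A = elements in U but not in A
Checking each element of U:
1 (in A, exclude), 2 (not in A, include), 3 (in A, exclude), 4 (in A, exclude), 5 (in A, exclude), 6 (in A, exclude), 7 (in A, exclude), 8 (in A, exclude), 9 (in A, exclude), 10 (in A, exclude), 11 (in A, exclude), 12 (in A, exclude), 13 (in A, exclude), 14 (in A, exclude), 15 (in A, exclude), 16 (in A, exclude), 17 (in A, exclude), 18 (in A, exclude)
A' = {2}

{2}


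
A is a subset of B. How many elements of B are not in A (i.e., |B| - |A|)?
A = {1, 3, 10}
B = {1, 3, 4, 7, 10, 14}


Set A = {1, 3, 10}, |A| = 3
Set B = {1, 3, 4, 7, 10, 14}, |B| = 6
Since A ⊆ B: B \ A = {4, 7, 14}
|B| - |A| = 6 - 3 = 3

3


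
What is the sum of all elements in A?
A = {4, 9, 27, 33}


Set A = {4, 9, 27, 33}
Sum = 4 + 9 + 27 + 33 = 73

73


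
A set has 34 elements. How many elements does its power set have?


The set has 34 elements.
The power set contains all possible subsets.
|P(A)| = 2^|A| = 2^34 = 17179869184

17179869184


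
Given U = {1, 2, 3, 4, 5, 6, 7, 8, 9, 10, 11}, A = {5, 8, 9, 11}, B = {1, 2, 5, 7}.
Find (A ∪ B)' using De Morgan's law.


U = {1, 2, 3, 4, 5, 6, 7, 8, 9, 10, 11}
A = {5, 8, 9, 11}, B = {1, 2, 5, 7}
A ∪ B = {1, 2, 5, 7, 8, 9, 11}
(A ∪ B)' = U \ (A ∪ B) = {3, 4, 6, 10}
Verification via A' ∩ B': A' = {1, 2, 3, 4, 6, 7, 10}, B' = {3, 4, 6, 8, 9, 10, 11}
A' ∩ B' = {3, 4, 6, 10} ✓

{3, 4, 6, 10}


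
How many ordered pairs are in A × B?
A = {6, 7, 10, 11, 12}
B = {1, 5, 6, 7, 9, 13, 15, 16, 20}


Set A = {6, 7, 10, 11, 12} has 5 elements.
Set B = {1, 5, 6, 7, 9, 13, 15, 16, 20} has 9 elements.
|A × B| = |A| × |B| = 5 × 9 = 45

45


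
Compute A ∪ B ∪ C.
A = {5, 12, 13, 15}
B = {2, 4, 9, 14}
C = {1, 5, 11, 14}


Set A = {5, 12, 13, 15}
Set B = {2, 4, 9, 14}
Set C = {1, 5, 11, 14}
First, A ∪ B = {2, 4, 5, 9, 12, 13, 14, 15}
Then, (A ∪ B) ∪ C = {1, 2, 4, 5, 9, 11, 12, 13, 14, 15}

{1, 2, 4, 5, 9, 11, 12, 13, 14, 15}


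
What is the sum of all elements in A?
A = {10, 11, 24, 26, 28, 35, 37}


Set A = {10, 11, 24, 26, 28, 35, 37}
Sum = 10 + 11 + 24 + 26 + 28 + 35 + 37 = 171

171


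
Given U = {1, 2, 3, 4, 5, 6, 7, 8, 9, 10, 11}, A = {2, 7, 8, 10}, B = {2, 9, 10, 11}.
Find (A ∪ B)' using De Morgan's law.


U = {1, 2, 3, 4, 5, 6, 7, 8, 9, 10, 11}
A = {2, 7, 8, 10}, B = {2, 9, 10, 11}
A ∪ B = {2, 7, 8, 9, 10, 11}
(A ∪ B)' = U \ (A ∪ B) = {1, 3, 4, 5, 6}
Verification via A' ∩ B': A' = {1, 3, 4, 5, 6, 9, 11}, B' = {1, 3, 4, 5, 6, 7, 8}
A' ∩ B' = {1, 3, 4, 5, 6} ✓

{1, 3, 4, 5, 6}


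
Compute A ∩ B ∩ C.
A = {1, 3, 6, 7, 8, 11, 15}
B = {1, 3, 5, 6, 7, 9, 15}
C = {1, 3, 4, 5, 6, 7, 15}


Set A = {1, 3, 6, 7, 8, 11, 15}
Set B = {1, 3, 5, 6, 7, 9, 15}
Set C = {1, 3, 4, 5, 6, 7, 15}
First, A ∩ B = {1, 3, 6, 7, 15}
Then, (A ∩ B) ∩ C = {1, 3, 6, 7, 15}

{1, 3, 6, 7, 15}


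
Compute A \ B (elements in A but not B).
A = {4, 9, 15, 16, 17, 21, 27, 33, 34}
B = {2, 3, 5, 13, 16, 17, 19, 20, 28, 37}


Set A = {4, 9, 15, 16, 17, 21, 27, 33, 34}
Set B = {2, 3, 5, 13, 16, 17, 19, 20, 28, 37}
A \ B includes elements in A that are not in B.
Check each element of A:
4 (not in B, keep), 9 (not in B, keep), 15 (not in B, keep), 16 (in B, remove), 17 (in B, remove), 21 (not in B, keep), 27 (not in B, keep), 33 (not in B, keep), 34 (not in B, keep)
A \ B = {4, 9, 15, 21, 27, 33, 34}

{4, 9, 15, 21, 27, 33, 34}


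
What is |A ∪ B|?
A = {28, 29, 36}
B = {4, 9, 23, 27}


Set A = {28, 29, 36}, |A| = 3
Set B = {4, 9, 23, 27}, |B| = 4
A ∩ B = {}, |A ∩ B| = 0
|A ∪ B| = |A| + |B| - |A ∩ B| = 3 + 4 - 0 = 7

7


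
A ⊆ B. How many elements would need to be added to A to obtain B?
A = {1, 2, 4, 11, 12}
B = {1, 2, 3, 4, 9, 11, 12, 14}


Set A = {1, 2, 4, 11, 12}, |A| = 5
Set B = {1, 2, 3, 4, 9, 11, 12, 14}, |B| = 8
Since A ⊆ B: B \ A = {3, 9, 14}
|B| - |A| = 8 - 5 = 3

3


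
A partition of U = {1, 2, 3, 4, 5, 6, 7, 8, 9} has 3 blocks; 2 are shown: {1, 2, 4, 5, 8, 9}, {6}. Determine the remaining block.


U = {1, 2, 3, 4, 5, 6, 7, 8, 9}
Shown blocks: {1, 2, 4, 5, 8, 9}, {6}
A partition's blocks are pairwise disjoint and cover U, so the missing block = U \ (union of shown blocks).
Union of shown blocks: {1, 2, 4, 5, 6, 8, 9}
Missing block = U \ (union) = {3, 7}

{3, 7}


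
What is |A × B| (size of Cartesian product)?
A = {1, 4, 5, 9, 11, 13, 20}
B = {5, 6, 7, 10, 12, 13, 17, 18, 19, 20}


Set A = {1, 4, 5, 9, 11, 13, 20} has 7 elements.
Set B = {5, 6, 7, 10, 12, 13, 17, 18, 19, 20} has 10 elements.
|A × B| = |A| × |B| = 7 × 10 = 70

70


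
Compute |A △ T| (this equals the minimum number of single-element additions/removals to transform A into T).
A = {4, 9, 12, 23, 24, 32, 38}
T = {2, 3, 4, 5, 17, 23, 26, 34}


Set A = {4, 9, 12, 23, 24, 32, 38}
Set T = {2, 3, 4, 5, 17, 23, 26, 34}
Elements to remove from A (in A, not in T): {9, 12, 24, 32, 38} → 5 removals
Elements to add to A (in T, not in A): {2, 3, 5, 17, 26, 34} → 6 additions
Total edits = 5 + 6 = 11

11


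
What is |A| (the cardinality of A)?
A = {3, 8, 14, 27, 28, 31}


Set A = {3, 8, 14, 27, 28, 31}
Listing elements: 3, 8, 14, 27, 28, 31
Counting: 6 elements
|A| = 6

6


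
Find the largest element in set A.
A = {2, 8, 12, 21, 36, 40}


Set A = {2, 8, 12, 21, 36, 40}
Elements in ascending order: 2, 8, 12, 21, 36, 40
The largest element is 40.

40


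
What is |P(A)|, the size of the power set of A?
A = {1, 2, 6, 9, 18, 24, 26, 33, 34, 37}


Set A = {1, 2, 6, 9, 18, 24, 26, 33, 34, 37}
|A| = 10
The power set P(A) contains all subsets of A.
|P(A)| = 2^|A| = 2^10 = 1024

1024


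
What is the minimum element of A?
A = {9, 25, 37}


Set A = {9, 25, 37}
Elements in ascending order: 9, 25, 37
The smallest element is 9.

9


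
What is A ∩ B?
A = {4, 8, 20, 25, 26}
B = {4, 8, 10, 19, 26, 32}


Set A = {4, 8, 20, 25, 26}
Set B = {4, 8, 10, 19, 26, 32}
A ∩ B includes only elements in both sets.
Check each element of A against B:
4 ✓, 8 ✓, 20 ✗, 25 ✗, 26 ✓
A ∩ B = {4, 8, 26}

{4, 8, 26}


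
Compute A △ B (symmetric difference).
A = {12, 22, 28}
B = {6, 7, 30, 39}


Set A = {12, 22, 28}
Set B = {6, 7, 30, 39}
A △ B = (A \ B) ∪ (B \ A)
Elements in A but not B: {12, 22, 28}
Elements in B but not A: {6, 7, 30, 39}
A △ B = {6, 7, 12, 22, 28, 30, 39}

{6, 7, 12, 22, 28, 30, 39}


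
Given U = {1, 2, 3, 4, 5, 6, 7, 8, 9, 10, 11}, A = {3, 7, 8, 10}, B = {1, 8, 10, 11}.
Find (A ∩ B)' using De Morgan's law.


U = {1, 2, 3, 4, 5, 6, 7, 8, 9, 10, 11}
A = {3, 7, 8, 10}, B = {1, 8, 10, 11}
A ∩ B = {8, 10}
(A ∩ B)' = U \ (A ∩ B) = {1, 2, 3, 4, 5, 6, 7, 9, 11}
Verification via A' ∪ B': A' = {1, 2, 4, 5, 6, 9, 11}, B' = {2, 3, 4, 5, 6, 7, 9}
A' ∪ B' = {1, 2, 3, 4, 5, 6, 7, 9, 11} ✓

{1, 2, 3, 4, 5, 6, 7, 9, 11}


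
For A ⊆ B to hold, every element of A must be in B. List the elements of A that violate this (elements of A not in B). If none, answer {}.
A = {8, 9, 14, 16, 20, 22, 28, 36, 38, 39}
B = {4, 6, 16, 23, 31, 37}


Set A = {8, 9, 14, 16, 20, 22, 28, 36, 38, 39}
Set B = {4, 6, 16, 23, 31, 37}
Check each element of A against B:
8 ∉ B (include), 9 ∉ B (include), 14 ∉ B (include), 16 ∈ B, 20 ∉ B (include), 22 ∉ B (include), 28 ∉ B (include), 36 ∉ B (include), 38 ∉ B (include), 39 ∉ B (include)
Elements of A not in B: {8, 9, 14, 20, 22, 28, 36, 38, 39}

{8, 9, 14, 20, 22, 28, 36, 38, 39}


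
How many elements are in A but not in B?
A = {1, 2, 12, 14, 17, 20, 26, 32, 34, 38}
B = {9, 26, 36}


Set A = {1, 2, 12, 14, 17, 20, 26, 32, 34, 38}
Set B = {9, 26, 36}
A \ B = {1, 2, 12, 14, 17, 20, 32, 34, 38}
|A \ B| = 9

9


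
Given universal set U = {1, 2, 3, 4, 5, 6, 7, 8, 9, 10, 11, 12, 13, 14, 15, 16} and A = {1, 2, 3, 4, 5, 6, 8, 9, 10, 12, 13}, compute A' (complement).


Universal set U = {1, 2, 3, 4, 5, 6, 7, 8, 9, 10, 11, 12, 13, 14, 15, 16}
Set A = {1, 2, 3, 4, 5, 6, 8, 9, 10, 12, 13}
A' = U \ A = elements in U but not in A
Checking each element of U:
1 (in A, exclude), 2 (in A, exclude), 3 (in A, exclude), 4 (in A, exclude), 5 (in A, exclude), 6 (in A, exclude), 7 (not in A, include), 8 (in A, exclude), 9 (in A, exclude), 10 (in A, exclude), 11 (not in A, include), 12 (in A, exclude), 13 (in A, exclude), 14 (not in A, include), 15 (not in A, include), 16 (not in A, include)
A' = {7, 11, 14, 15, 16}

{7, 11, 14, 15, 16}


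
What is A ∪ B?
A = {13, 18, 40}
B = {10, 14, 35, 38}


Set A = {13, 18, 40}
Set B = {10, 14, 35, 38}
A ∪ B includes all elements in either set.
Elements from A: {13, 18, 40}
Elements from B not already included: {10, 14, 35, 38}
A ∪ B = {10, 13, 14, 18, 35, 38, 40}

{10, 13, 14, 18, 35, 38, 40}


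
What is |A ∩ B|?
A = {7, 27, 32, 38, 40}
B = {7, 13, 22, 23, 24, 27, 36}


Set A = {7, 27, 32, 38, 40}
Set B = {7, 13, 22, 23, 24, 27, 36}
A ∩ B = {7, 27}
|A ∩ B| = 2

2


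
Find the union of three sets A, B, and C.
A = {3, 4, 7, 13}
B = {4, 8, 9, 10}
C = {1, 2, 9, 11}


Set A = {3, 4, 7, 13}
Set B = {4, 8, 9, 10}
Set C = {1, 2, 9, 11}
First, A ∪ B = {3, 4, 7, 8, 9, 10, 13}
Then, (A ∪ B) ∪ C = {1, 2, 3, 4, 7, 8, 9, 10, 11, 13}

{1, 2, 3, 4, 7, 8, 9, 10, 11, 13}


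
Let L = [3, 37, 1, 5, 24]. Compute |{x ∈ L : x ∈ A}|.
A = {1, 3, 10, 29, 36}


Set A = {1, 3, 10, 29, 36}
Candidates: [3, 37, 1, 5, 24]
Check each candidate:
3 ∈ A, 37 ∉ A, 1 ∈ A, 5 ∉ A, 24 ∉ A
Count of candidates in A: 2

2


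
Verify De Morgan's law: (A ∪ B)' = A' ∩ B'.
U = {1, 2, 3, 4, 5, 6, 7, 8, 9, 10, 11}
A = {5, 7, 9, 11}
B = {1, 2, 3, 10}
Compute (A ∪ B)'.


U = {1, 2, 3, 4, 5, 6, 7, 8, 9, 10, 11}
A = {5, 7, 9, 11}, B = {1, 2, 3, 10}
A ∪ B = {1, 2, 3, 5, 7, 9, 10, 11}
(A ∪ B)' = U \ (A ∪ B) = {4, 6, 8}
Verification via A' ∩ B': A' = {1, 2, 3, 4, 6, 8, 10}, B' = {4, 5, 6, 7, 8, 9, 11}
A' ∩ B' = {4, 6, 8} ✓

{4, 6, 8}


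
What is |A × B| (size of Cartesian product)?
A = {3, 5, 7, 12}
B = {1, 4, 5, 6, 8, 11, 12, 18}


Set A = {3, 5, 7, 12} has 4 elements.
Set B = {1, 4, 5, 6, 8, 11, 12, 18} has 8 elements.
|A × B| = |A| × |B| = 4 × 8 = 32

32


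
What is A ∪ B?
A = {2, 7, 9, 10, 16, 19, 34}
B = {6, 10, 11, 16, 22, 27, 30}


Set A = {2, 7, 9, 10, 16, 19, 34}
Set B = {6, 10, 11, 16, 22, 27, 30}
A ∪ B includes all elements in either set.
Elements from A: {2, 7, 9, 10, 16, 19, 34}
Elements from B not already included: {6, 11, 22, 27, 30}
A ∪ B = {2, 6, 7, 9, 10, 11, 16, 19, 22, 27, 30, 34}

{2, 6, 7, 9, 10, 11, 16, 19, 22, 27, 30, 34}


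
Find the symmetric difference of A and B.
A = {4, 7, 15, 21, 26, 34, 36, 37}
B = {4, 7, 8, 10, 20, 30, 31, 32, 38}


Set A = {4, 7, 15, 21, 26, 34, 36, 37}
Set B = {4, 7, 8, 10, 20, 30, 31, 32, 38}
A △ B = (A \ B) ∪ (B \ A)
Elements in A but not B: {15, 21, 26, 34, 36, 37}
Elements in B but not A: {8, 10, 20, 30, 31, 32, 38}
A △ B = {8, 10, 15, 20, 21, 26, 30, 31, 32, 34, 36, 37, 38}

{8, 10, 15, 20, 21, 26, 30, 31, 32, 34, 36, 37, 38}


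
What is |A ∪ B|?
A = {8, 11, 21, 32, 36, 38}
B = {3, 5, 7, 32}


Set A = {8, 11, 21, 32, 36, 38}, |A| = 6
Set B = {3, 5, 7, 32}, |B| = 4
A ∩ B = {32}, |A ∩ B| = 1
|A ∪ B| = |A| + |B| - |A ∩ B| = 6 + 4 - 1 = 9

9


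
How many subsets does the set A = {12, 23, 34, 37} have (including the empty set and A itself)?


Set A = {12, 23, 34, 37}
|A| = 4
The power set P(A) contains all subsets of A.
|P(A)| = 2^|A| = 2^4 = 16

16


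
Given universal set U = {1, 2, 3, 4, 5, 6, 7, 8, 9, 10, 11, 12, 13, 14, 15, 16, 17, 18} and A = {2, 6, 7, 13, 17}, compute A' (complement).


Universal set U = {1, 2, 3, 4, 5, 6, 7, 8, 9, 10, 11, 12, 13, 14, 15, 16, 17, 18}
Set A = {2, 6, 7, 13, 17}
A' = U \ A = elements in U but not in A
Checking each element of U:
1 (not in A, include), 2 (in A, exclude), 3 (not in A, include), 4 (not in A, include), 5 (not in A, include), 6 (in A, exclude), 7 (in A, exclude), 8 (not in A, include), 9 (not in A, include), 10 (not in A, include), 11 (not in A, include), 12 (not in A, include), 13 (in A, exclude), 14 (not in A, include), 15 (not in A, include), 16 (not in A, include), 17 (in A, exclude), 18 (not in A, include)
A' = {1, 3, 4, 5, 8, 9, 10, 11, 12, 14, 15, 16, 18}

{1, 3, 4, 5, 8, 9, 10, 11, 12, 14, 15, 16, 18}


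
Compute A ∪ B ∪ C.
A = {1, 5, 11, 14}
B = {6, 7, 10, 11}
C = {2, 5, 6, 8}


Set A = {1, 5, 11, 14}
Set B = {6, 7, 10, 11}
Set C = {2, 5, 6, 8}
First, A ∪ B = {1, 5, 6, 7, 10, 11, 14}
Then, (A ∪ B) ∪ C = {1, 2, 5, 6, 7, 8, 10, 11, 14}

{1, 2, 5, 6, 7, 8, 10, 11, 14}


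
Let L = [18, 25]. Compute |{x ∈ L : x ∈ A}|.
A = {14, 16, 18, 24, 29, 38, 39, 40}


Set A = {14, 16, 18, 24, 29, 38, 39, 40}
Candidates: [18, 25]
Check each candidate:
18 ∈ A, 25 ∉ A
Count of candidates in A: 1

1


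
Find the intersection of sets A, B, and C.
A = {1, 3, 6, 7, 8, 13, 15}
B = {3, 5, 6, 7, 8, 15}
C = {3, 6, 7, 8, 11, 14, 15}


Set A = {1, 3, 6, 7, 8, 13, 15}
Set B = {3, 5, 6, 7, 8, 15}
Set C = {3, 6, 7, 8, 11, 14, 15}
First, A ∩ B = {3, 6, 7, 8, 15}
Then, (A ∩ B) ∩ C = {3, 6, 7, 8, 15}

{3, 6, 7, 8, 15}


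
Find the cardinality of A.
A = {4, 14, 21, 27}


Set A = {4, 14, 21, 27}
Listing elements: 4, 14, 21, 27
Counting: 4 elements
|A| = 4

4


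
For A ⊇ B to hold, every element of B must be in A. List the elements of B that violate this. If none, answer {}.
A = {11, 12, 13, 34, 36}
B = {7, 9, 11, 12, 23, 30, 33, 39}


Set A = {11, 12, 13, 34, 36}
Set B = {7, 9, 11, 12, 23, 30, 33, 39}
Check each element of B against A:
7 ∉ A (include), 9 ∉ A (include), 11 ∈ A, 12 ∈ A, 23 ∉ A (include), 30 ∉ A (include), 33 ∉ A (include), 39 ∉ A (include)
Elements of B not in A: {7, 9, 23, 30, 33, 39}

{7, 9, 23, 30, 33, 39}


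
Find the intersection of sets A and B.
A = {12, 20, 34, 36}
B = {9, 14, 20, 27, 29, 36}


Set A = {12, 20, 34, 36}
Set B = {9, 14, 20, 27, 29, 36}
A ∩ B includes only elements in both sets.
Check each element of A against B:
12 ✗, 20 ✓, 34 ✗, 36 ✓
A ∩ B = {20, 36}

{20, 36}


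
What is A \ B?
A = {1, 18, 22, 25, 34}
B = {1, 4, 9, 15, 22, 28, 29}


Set A = {1, 18, 22, 25, 34}
Set B = {1, 4, 9, 15, 22, 28, 29}
A \ B includes elements in A that are not in B.
Check each element of A:
1 (in B, remove), 18 (not in B, keep), 22 (in B, remove), 25 (not in B, keep), 34 (not in B, keep)
A \ B = {18, 25, 34}

{18, 25, 34}


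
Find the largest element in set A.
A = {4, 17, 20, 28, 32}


Set A = {4, 17, 20, 28, 32}
Elements in ascending order: 4, 17, 20, 28, 32
The largest element is 32.

32


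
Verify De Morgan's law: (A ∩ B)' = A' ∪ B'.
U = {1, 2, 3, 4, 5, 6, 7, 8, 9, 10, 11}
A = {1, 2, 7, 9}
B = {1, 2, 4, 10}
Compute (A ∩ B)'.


U = {1, 2, 3, 4, 5, 6, 7, 8, 9, 10, 11}
A = {1, 2, 7, 9}, B = {1, 2, 4, 10}
A ∩ B = {1, 2}
(A ∩ B)' = U \ (A ∩ B) = {3, 4, 5, 6, 7, 8, 9, 10, 11}
Verification via A' ∪ B': A' = {3, 4, 5, 6, 8, 10, 11}, B' = {3, 5, 6, 7, 8, 9, 11}
A' ∪ B' = {3, 4, 5, 6, 7, 8, 9, 10, 11} ✓

{3, 4, 5, 6, 7, 8, 9, 10, 11}


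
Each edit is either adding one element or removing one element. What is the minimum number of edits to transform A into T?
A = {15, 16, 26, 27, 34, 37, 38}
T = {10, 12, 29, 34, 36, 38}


Set A = {15, 16, 26, 27, 34, 37, 38}
Set T = {10, 12, 29, 34, 36, 38}
Elements to remove from A (in A, not in T): {15, 16, 26, 27, 37} → 5 removals
Elements to add to A (in T, not in A): {10, 12, 29, 36} → 4 additions
Total edits = 5 + 4 = 9

9


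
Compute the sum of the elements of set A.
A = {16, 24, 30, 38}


Set A = {16, 24, 30, 38}
Sum = 16 + 24 + 30 + 38 = 108

108


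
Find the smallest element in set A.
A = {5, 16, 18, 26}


Set A = {5, 16, 18, 26}
Elements in ascending order: 5, 16, 18, 26
The smallest element is 5.

5


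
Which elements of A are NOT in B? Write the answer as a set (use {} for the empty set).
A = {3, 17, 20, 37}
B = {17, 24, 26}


Set A = {3, 17, 20, 37}
Set B = {17, 24, 26}
Check each element of A against B:
3 ∉ B (include), 17 ∈ B, 20 ∉ B (include), 37 ∉ B (include)
Elements of A not in B: {3, 20, 37}

{3, 20, 37}


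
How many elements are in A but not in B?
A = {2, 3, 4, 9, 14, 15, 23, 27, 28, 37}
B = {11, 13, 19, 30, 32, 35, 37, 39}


Set A = {2, 3, 4, 9, 14, 15, 23, 27, 28, 37}
Set B = {11, 13, 19, 30, 32, 35, 37, 39}
A \ B = {2, 3, 4, 9, 14, 15, 23, 27, 28}
|A \ B| = 9

9


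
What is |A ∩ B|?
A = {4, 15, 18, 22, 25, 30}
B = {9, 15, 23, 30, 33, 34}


Set A = {4, 15, 18, 22, 25, 30}
Set B = {9, 15, 23, 30, 33, 34}
A ∩ B = {15, 30}
|A ∩ B| = 2

2


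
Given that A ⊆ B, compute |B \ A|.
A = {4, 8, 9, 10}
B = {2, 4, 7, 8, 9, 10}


Set A = {4, 8, 9, 10}, |A| = 4
Set B = {2, 4, 7, 8, 9, 10}, |B| = 6
Since A ⊆ B: B \ A = {2, 7}
|B| - |A| = 6 - 4 = 2

2


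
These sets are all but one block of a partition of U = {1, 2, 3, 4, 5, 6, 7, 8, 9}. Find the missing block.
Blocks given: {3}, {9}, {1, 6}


U = {1, 2, 3, 4, 5, 6, 7, 8, 9}
Shown blocks: {3}, {9}, {1, 6}
A partition's blocks are pairwise disjoint and cover U, so the missing block = U \ (union of shown blocks).
Union of shown blocks: {1, 3, 6, 9}
Missing block = U \ (union) = {2, 4, 5, 7, 8}

{2, 4, 5, 7, 8}


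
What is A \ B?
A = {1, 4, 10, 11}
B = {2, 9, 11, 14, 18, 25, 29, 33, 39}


Set A = {1, 4, 10, 11}
Set B = {2, 9, 11, 14, 18, 25, 29, 33, 39}
A \ B includes elements in A that are not in B.
Check each element of A:
1 (not in B, keep), 4 (not in B, keep), 10 (not in B, keep), 11 (in B, remove)
A \ B = {1, 4, 10}

{1, 4, 10}


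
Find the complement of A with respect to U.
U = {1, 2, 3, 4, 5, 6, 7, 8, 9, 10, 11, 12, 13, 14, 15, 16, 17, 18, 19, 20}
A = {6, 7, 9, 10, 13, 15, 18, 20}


Universal set U = {1, 2, 3, 4, 5, 6, 7, 8, 9, 10, 11, 12, 13, 14, 15, 16, 17, 18, 19, 20}
Set A = {6, 7, 9, 10, 13, 15, 18, 20}
A' = U \ A = elements in U but not in A
Checking each element of U:
1 (not in A, include), 2 (not in A, include), 3 (not in A, include), 4 (not in A, include), 5 (not in A, include), 6 (in A, exclude), 7 (in A, exclude), 8 (not in A, include), 9 (in A, exclude), 10 (in A, exclude), 11 (not in A, include), 12 (not in A, include), 13 (in A, exclude), 14 (not in A, include), 15 (in A, exclude), 16 (not in A, include), 17 (not in A, include), 18 (in A, exclude), 19 (not in A, include), 20 (in A, exclude)
A' = {1, 2, 3, 4, 5, 8, 11, 12, 14, 16, 17, 19}

{1, 2, 3, 4, 5, 8, 11, 12, 14, 16, 17, 19}


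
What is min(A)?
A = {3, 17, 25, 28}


Set A = {3, 17, 25, 28}
Elements in ascending order: 3, 17, 25, 28
The smallest element is 3.

3


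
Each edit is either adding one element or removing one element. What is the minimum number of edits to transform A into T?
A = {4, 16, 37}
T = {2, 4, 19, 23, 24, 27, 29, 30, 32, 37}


Set A = {4, 16, 37}
Set T = {2, 4, 19, 23, 24, 27, 29, 30, 32, 37}
Elements to remove from A (in A, not in T): {16} → 1 removals
Elements to add to A (in T, not in A): {2, 19, 23, 24, 27, 29, 30, 32} → 8 additions
Total edits = 1 + 8 = 9

9


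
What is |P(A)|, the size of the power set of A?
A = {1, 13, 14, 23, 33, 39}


Set A = {1, 13, 14, 23, 33, 39}
|A| = 6
The power set P(A) contains all subsets of A.
|P(A)| = 2^|A| = 2^6 = 64

64


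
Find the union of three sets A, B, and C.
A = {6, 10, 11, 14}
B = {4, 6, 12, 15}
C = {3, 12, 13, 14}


Set A = {6, 10, 11, 14}
Set B = {4, 6, 12, 15}
Set C = {3, 12, 13, 14}
First, A ∪ B = {4, 6, 10, 11, 12, 14, 15}
Then, (A ∪ B) ∪ C = {3, 4, 6, 10, 11, 12, 13, 14, 15}

{3, 4, 6, 10, 11, 12, 13, 14, 15}


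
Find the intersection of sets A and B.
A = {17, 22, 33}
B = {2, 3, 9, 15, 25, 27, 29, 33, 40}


Set A = {17, 22, 33}
Set B = {2, 3, 9, 15, 25, 27, 29, 33, 40}
A ∩ B includes only elements in both sets.
Check each element of A against B:
17 ✗, 22 ✗, 33 ✓
A ∩ B = {33}

{33}


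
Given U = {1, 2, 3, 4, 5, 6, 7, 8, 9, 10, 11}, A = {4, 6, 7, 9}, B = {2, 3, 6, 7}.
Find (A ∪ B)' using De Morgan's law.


U = {1, 2, 3, 4, 5, 6, 7, 8, 9, 10, 11}
A = {4, 6, 7, 9}, B = {2, 3, 6, 7}
A ∪ B = {2, 3, 4, 6, 7, 9}
(A ∪ B)' = U \ (A ∪ B) = {1, 5, 8, 10, 11}
Verification via A' ∩ B': A' = {1, 2, 3, 5, 8, 10, 11}, B' = {1, 4, 5, 8, 9, 10, 11}
A' ∩ B' = {1, 5, 8, 10, 11} ✓

{1, 5, 8, 10, 11}


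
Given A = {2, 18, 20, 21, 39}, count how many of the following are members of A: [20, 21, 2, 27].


Set A = {2, 18, 20, 21, 39}
Candidates: [20, 21, 2, 27]
Check each candidate:
20 ∈ A, 21 ∈ A, 2 ∈ A, 27 ∉ A
Count of candidates in A: 3

3


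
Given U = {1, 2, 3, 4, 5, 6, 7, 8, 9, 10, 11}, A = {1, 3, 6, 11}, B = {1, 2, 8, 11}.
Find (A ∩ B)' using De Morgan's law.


U = {1, 2, 3, 4, 5, 6, 7, 8, 9, 10, 11}
A = {1, 3, 6, 11}, B = {1, 2, 8, 11}
A ∩ B = {1, 11}
(A ∩ B)' = U \ (A ∩ B) = {2, 3, 4, 5, 6, 7, 8, 9, 10}
Verification via A' ∪ B': A' = {2, 4, 5, 7, 8, 9, 10}, B' = {3, 4, 5, 6, 7, 9, 10}
A' ∪ B' = {2, 3, 4, 5, 6, 7, 8, 9, 10} ✓

{2, 3, 4, 5, 6, 7, 8, 9, 10}


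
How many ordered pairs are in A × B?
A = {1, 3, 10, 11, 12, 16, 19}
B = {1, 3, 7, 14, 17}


Set A = {1, 3, 10, 11, 12, 16, 19} has 7 elements.
Set B = {1, 3, 7, 14, 17} has 5 elements.
|A × B| = |A| × |B| = 7 × 5 = 35

35


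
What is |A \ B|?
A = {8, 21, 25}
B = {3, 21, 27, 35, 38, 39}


Set A = {8, 21, 25}
Set B = {3, 21, 27, 35, 38, 39}
A \ B = {8, 25}
|A \ B| = 2

2


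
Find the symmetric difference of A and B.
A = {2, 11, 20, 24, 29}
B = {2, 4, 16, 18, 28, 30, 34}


Set A = {2, 11, 20, 24, 29}
Set B = {2, 4, 16, 18, 28, 30, 34}
A △ B = (A \ B) ∪ (B \ A)
Elements in A but not B: {11, 20, 24, 29}
Elements in B but not A: {4, 16, 18, 28, 30, 34}
A △ B = {4, 11, 16, 18, 20, 24, 28, 29, 30, 34}

{4, 11, 16, 18, 20, 24, 28, 29, 30, 34}


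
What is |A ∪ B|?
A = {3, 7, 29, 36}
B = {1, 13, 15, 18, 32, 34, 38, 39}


Set A = {3, 7, 29, 36}, |A| = 4
Set B = {1, 13, 15, 18, 32, 34, 38, 39}, |B| = 8
A ∩ B = {}, |A ∩ B| = 0
|A ∪ B| = |A| + |B| - |A ∩ B| = 4 + 8 - 0 = 12

12


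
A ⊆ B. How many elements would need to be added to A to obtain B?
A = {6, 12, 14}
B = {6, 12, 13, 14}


Set A = {6, 12, 14}, |A| = 3
Set B = {6, 12, 13, 14}, |B| = 4
Since A ⊆ B: B \ A = {13}
|B| - |A| = 4 - 3 = 1

1


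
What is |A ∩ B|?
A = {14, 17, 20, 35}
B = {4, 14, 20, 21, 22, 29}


Set A = {14, 17, 20, 35}
Set B = {4, 14, 20, 21, 22, 29}
A ∩ B = {14, 20}
|A ∩ B| = 2

2


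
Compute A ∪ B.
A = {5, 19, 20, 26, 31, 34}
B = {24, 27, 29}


Set A = {5, 19, 20, 26, 31, 34}
Set B = {24, 27, 29}
A ∪ B includes all elements in either set.
Elements from A: {5, 19, 20, 26, 31, 34}
Elements from B not already included: {24, 27, 29}
A ∪ B = {5, 19, 20, 24, 26, 27, 29, 31, 34}

{5, 19, 20, 24, 26, 27, 29, 31, 34}


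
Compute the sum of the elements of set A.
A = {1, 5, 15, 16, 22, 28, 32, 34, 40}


Set A = {1, 5, 15, 16, 22, 28, 32, 34, 40}
Sum = 1 + 5 + 15 + 16 + 22 + 28 + 32 + 34 + 40 = 193

193


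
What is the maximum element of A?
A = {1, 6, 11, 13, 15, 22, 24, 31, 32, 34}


Set A = {1, 6, 11, 13, 15, 22, 24, 31, 32, 34}
Elements in ascending order: 1, 6, 11, 13, 15, 22, 24, 31, 32, 34
The largest element is 34.

34


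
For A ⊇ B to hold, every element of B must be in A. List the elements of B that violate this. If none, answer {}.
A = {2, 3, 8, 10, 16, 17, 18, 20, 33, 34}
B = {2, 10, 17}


Set A = {2, 3, 8, 10, 16, 17, 18, 20, 33, 34}
Set B = {2, 10, 17}
Check each element of B against A:
2 ∈ A, 10 ∈ A, 17 ∈ A
Elements of B not in A: {}

{}


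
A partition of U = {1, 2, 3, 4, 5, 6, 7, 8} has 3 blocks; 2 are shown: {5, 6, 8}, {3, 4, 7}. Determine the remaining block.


U = {1, 2, 3, 4, 5, 6, 7, 8}
Shown blocks: {5, 6, 8}, {3, 4, 7}
A partition's blocks are pairwise disjoint and cover U, so the missing block = U \ (union of shown blocks).
Union of shown blocks: {3, 4, 5, 6, 7, 8}
Missing block = U \ (union) = {1, 2}

{1, 2}


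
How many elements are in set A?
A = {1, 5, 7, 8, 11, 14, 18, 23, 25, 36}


Set A = {1, 5, 7, 8, 11, 14, 18, 23, 25, 36}
Listing elements: 1, 5, 7, 8, 11, 14, 18, 23, 25, 36
Counting: 10 elements
|A| = 10

10


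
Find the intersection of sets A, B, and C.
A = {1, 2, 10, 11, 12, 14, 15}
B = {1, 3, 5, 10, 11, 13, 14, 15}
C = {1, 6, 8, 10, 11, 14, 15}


Set A = {1, 2, 10, 11, 12, 14, 15}
Set B = {1, 3, 5, 10, 11, 13, 14, 15}
Set C = {1, 6, 8, 10, 11, 14, 15}
First, A ∩ B = {1, 10, 11, 14, 15}
Then, (A ∩ B) ∩ C = {1, 10, 11, 14, 15}

{1, 10, 11, 14, 15}


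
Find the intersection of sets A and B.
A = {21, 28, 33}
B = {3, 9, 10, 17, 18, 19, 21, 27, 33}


Set A = {21, 28, 33}
Set B = {3, 9, 10, 17, 18, 19, 21, 27, 33}
A ∩ B includes only elements in both sets.
Check each element of A against B:
21 ✓, 28 ✗, 33 ✓
A ∩ B = {21, 33}

{21, 33}


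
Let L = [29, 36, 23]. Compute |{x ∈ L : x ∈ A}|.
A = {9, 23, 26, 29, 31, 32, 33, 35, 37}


Set A = {9, 23, 26, 29, 31, 32, 33, 35, 37}
Candidates: [29, 36, 23]
Check each candidate:
29 ∈ A, 36 ∉ A, 23 ∈ A
Count of candidates in A: 2

2


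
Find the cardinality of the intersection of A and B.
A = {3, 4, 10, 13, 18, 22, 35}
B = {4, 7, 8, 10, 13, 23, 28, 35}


Set A = {3, 4, 10, 13, 18, 22, 35}
Set B = {4, 7, 8, 10, 13, 23, 28, 35}
A ∩ B = {4, 10, 13, 35}
|A ∩ B| = 4

4


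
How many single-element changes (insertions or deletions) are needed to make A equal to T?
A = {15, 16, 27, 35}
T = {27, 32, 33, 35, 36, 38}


Set A = {15, 16, 27, 35}
Set T = {27, 32, 33, 35, 36, 38}
Elements to remove from A (in A, not in T): {15, 16} → 2 removals
Elements to add to A (in T, not in A): {32, 33, 36, 38} → 4 additions
Total edits = 2 + 4 = 6

6


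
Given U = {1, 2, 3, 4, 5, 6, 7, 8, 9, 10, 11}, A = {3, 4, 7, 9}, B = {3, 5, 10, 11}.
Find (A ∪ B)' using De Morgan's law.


U = {1, 2, 3, 4, 5, 6, 7, 8, 9, 10, 11}
A = {3, 4, 7, 9}, B = {3, 5, 10, 11}
A ∪ B = {3, 4, 5, 7, 9, 10, 11}
(A ∪ B)' = U \ (A ∪ B) = {1, 2, 6, 8}
Verification via A' ∩ B': A' = {1, 2, 5, 6, 8, 10, 11}, B' = {1, 2, 4, 6, 7, 8, 9}
A' ∩ B' = {1, 2, 6, 8} ✓

{1, 2, 6, 8}


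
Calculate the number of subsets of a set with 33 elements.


The set has 33 elements.
The power set contains all possible subsets.
|P(A)| = 2^|A| = 2^33 = 8589934592

8589934592


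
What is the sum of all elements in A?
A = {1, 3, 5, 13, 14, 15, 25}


Set A = {1, 3, 5, 13, 14, 15, 25}
Sum = 1 + 3 + 5 + 13 + 14 + 15 + 25 = 76

76


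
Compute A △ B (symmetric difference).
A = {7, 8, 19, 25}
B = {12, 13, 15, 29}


Set A = {7, 8, 19, 25}
Set B = {12, 13, 15, 29}
A △ B = (A \ B) ∪ (B \ A)
Elements in A but not B: {7, 8, 19, 25}
Elements in B but not A: {12, 13, 15, 29}
A △ B = {7, 8, 12, 13, 15, 19, 25, 29}

{7, 8, 12, 13, 15, 19, 25, 29}


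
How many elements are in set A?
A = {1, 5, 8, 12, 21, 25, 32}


Set A = {1, 5, 8, 12, 21, 25, 32}
Listing elements: 1, 5, 8, 12, 21, 25, 32
Counting: 7 elements
|A| = 7

7


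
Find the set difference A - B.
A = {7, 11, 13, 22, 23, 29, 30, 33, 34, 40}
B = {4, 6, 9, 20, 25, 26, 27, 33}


Set A = {7, 11, 13, 22, 23, 29, 30, 33, 34, 40}
Set B = {4, 6, 9, 20, 25, 26, 27, 33}
A \ B includes elements in A that are not in B.
Check each element of A:
7 (not in B, keep), 11 (not in B, keep), 13 (not in B, keep), 22 (not in B, keep), 23 (not in B, keep), 29 (not in B, keep), 30 (not in B, keep), 33 (in B, remove), 34 (not in B, keep), 40 (not in B, keep)
A \ B = {7, 11, 13, 22, 23, 29, 30, 34, 40}

{7, 11, 13, 22, 23, 29, 30, 34, 40}


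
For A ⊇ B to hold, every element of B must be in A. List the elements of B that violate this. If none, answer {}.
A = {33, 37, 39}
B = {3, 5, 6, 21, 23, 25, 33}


Set A = {33, 37, 39}
Set B = {3, 5, 6, 21, 23, 25, 33}
Check each element of B against A:
3 ∉ A (include), 5 ∉ A (include), 6 ∉ A (include), 21 ∉ A (include), 23 ∉ A (include), 25 ∉ A (include), 33 ∈ A
Elements of B not in A: {3, 5, 6, 21, 23, 25}

{3, 5, 6, 21, 23, 25}


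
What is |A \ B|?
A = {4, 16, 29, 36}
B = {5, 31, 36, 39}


Set A = {4, 16, 29, 36}
Set B = {5, 31, 36, 39}
A \ B = {4, 16, 29}
|A \ B| = 3

3


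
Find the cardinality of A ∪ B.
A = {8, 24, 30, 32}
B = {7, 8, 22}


Set A = {8, 24, 30, 32}, |A| = 4
Set B = {7, 8, 22}, |B| = 3
A ∩ B = {8}, |A ∩ B| = 1
|A ∪ B| = |A| + |B| - |A ∩ B| = 4 + 3 - 1 = 6

6
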